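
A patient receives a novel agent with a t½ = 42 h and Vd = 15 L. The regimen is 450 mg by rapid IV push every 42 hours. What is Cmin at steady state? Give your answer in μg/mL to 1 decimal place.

τ = 42 h = 1 half-life, so f = (1/2)^1 = 0.5.
At steady state, R = 1/(1 − 0.5) = 2/1.
Single-dose peak C₀ = D/Vd = 450/15 = 30 μg/mL.
Steady-state peak Cmax,ss = C₀·R = 30 × 2/1 ≈ 60.000 μg/mL.
Steady-state trough Cmin,ss = Cmax,ss·f ≈ 60.000 × 0.5 ≈ 30.000 μg/mL.

30.0 μg/mL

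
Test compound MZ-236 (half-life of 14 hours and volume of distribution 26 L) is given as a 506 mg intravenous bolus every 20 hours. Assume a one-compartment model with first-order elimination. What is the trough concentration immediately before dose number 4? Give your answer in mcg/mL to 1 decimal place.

10.9 mcg/mL

f = (1/2)^(τ/t½) = (1/2)^(20/14) ≈ 0.3715.
C₀ = D/Vd = 506/26 ≈ 19.462 mcg/mL.
Before the 4th dose, 3 doses have been given. Superposition: Cmin = C₀·(f + f² + … + f^3).
≈ 19.462 × (0.3715 + 0.1380 + 0.0513) ≈ 19.462 × 0.5608 ≈ 10.914 mcg/mL.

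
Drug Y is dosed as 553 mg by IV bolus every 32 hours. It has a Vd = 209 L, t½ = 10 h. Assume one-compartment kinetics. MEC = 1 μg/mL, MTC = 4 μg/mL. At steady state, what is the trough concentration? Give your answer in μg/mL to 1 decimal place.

k = ln2/t½ = ln2/10 ≈ 0.069315 h⁻¹; fraction remaining f = e^(−kτ) = e^(−0.069315×32) ≈ 0.1088.
Accumulation ratio R = 1/(1 − f) ≈ 1/0.8912 ≈ 1.1221.
Single-dose peak C₀ = D/Vd = 553/209 ≈ 2.646 μg/mL.
Steady-state peak Cmax,ss = C₀·R ≈ 2.646 × 1.1221 ≈ 2.969 μg/mL.
One interval later, Cmin,ss = Cmax,ss·e^(−kτ) ≈ 2.969 × 0.1088 ≈ 0.323 μg/mL.
Trough 0.3 μg/mL vs MEC 1 μg/mL: subtherapeutic.

0.3 μg/mL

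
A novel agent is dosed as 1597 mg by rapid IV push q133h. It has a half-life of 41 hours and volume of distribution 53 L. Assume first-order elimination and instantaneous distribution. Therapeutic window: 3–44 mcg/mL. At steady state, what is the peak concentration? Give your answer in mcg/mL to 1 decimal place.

τ/t½ = 133/41 ≈ 3.2439, so fraction remaining f = (1/2)^(133/41) ≈ 0.1056.
Accumulation ratio R = 1/(1 − f) ≈ 1/0.8944 ≈ 1.1181.
Each bolus raises the concentration by D/Vd = 1597/53 ≈ 30.132 mcg/mL.
Steady-state peak Cmax,ss = C₀·R ≈ 30.132 × 1.1181 ≈ 33.691 mcg/mL.
Peak 33.7 mcg/mL vs MTC 44 mcg/mL: below toxic threshold.

33.7 mcg/mL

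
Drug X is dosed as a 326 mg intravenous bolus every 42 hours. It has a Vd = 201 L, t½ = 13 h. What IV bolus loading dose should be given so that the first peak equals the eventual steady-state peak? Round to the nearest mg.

f = (1/2)^(42/13) ≈ 0.106523; accumulation ratio R = 1/(1−f) ≈ 1.11922.
Loading dose to hit Cmax,ss on first dose: D_load = D_maint·R ≈ 326 × 1.11922 ≈ 364.87 mg.

365 mg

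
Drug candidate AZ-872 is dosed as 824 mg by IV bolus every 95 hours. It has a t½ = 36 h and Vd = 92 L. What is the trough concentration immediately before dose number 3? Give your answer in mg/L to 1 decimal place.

1.7 mg/L

f = (1/2)^(τ/t½) = (1/2)^(95/36) ≈ 0.1606.
C₀ = D/Vd = 824/92 ≈ 8.957 mg/L.
Before the 3rd dose, 2 doses have been given. Superposition: Cmin = C₀·(f + f²).
≈ 8.957 × (0.1606 + 0.0258) ≈ 8.957 × 0.1864 ≈ 1.670 mg/L.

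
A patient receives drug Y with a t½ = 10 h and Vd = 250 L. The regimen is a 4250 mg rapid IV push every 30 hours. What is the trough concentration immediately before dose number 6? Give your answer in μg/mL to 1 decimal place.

2.4 μg/mL

f = (1/2)^(τ/t½) = (1/2)^(30/10) ≈ 0.1250.
C₀ = D/Vd = 4250/250 ≈ 17.000 μg/mL.
Before the 6th dose, 5 doses have been given. Superposition: Cmin = C₀·(f + f² + … + f^5).
≈ 17.000 × (0.1250 + 0.0156 + 0.0020 + 0.0002 + 0.0000) ≈ 17.000 × 0.1428 ≈ 2.428 μg/mL.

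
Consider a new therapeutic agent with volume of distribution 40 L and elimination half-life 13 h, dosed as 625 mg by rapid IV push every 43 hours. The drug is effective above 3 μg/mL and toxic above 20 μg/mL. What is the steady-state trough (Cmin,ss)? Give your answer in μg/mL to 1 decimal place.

k = ln2/t½ = ln2/13 ≈ 0.053319 h⁻¹; fraction remaining f = e^(−kτ) = e^(−0.053319×43) ≈ 0.1010.
At steady state, accumulation factor R = 1/(1 − e^(−kτ)) ≈ 1.1123.
Each bolus raises the concentration by D/Vd = 625/40 ≈ 15.625 μg/mL.
Cmax,ss = C₀/(1 − f) ≈ 15.625/0.8990 ≈ 17.380 μg/mL.
One interval later, Cmin,ss = Cmax,ss·e^(−kτ) ≈ 17.380 × 0.1010 ≈ 1.755 μg/mL.
Trough 1.8 μg/mL vs MEC 3 μg/mL: subtherapeutic.

1.8 μg/mL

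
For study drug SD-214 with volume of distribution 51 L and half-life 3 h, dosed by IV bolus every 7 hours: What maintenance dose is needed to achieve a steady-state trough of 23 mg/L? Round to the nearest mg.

τ/t½ = 7/3 ≈ 2.3333, so f = (1/2)^(7/3) ≈ 0.198425.
Cmin,ss = (D/Vd)·f/(1−f), so D = Cmin,ss·Vd·(1−f)/f.
D = 23 × 51 × (1−f)/f ≈ 23 × 51 × 4.03969 ≈ 4738.56 mg.

4739 mg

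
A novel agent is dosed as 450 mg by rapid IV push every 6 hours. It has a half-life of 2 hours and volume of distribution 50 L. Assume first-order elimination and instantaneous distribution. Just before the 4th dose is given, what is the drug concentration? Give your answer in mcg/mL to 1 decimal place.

1.3 mcg/mL

f = (1/2)^(τ/t½) = (1/2)^(6/2) ≈ 0.1250.
C₀ = D/Vd = 450/50 ≈ 9.000 mcg/mL.
Before the 4th dose, 3 doses have been given. Superposition: Cmin = C₀·(f + f² + … + f^3).
≈ 9.000 × (0.1250 + 0.0156 + 0.0020) ≈ 9.000 × 0.1426 ≈ 1.283 mcg/mL.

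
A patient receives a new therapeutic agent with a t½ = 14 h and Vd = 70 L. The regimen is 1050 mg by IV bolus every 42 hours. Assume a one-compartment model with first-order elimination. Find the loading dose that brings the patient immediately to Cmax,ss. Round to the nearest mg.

1200 mg

f = (1/2)^(42/14) ≈ 0.125000; accumulation ratio R = 1/(1−f) ≈ 1.14286.
Loading dose to hit Cmax,ss on first dose: D_load = D_maint·R ≈ 1050 × 1.14286 ≈ 1200.00 mg.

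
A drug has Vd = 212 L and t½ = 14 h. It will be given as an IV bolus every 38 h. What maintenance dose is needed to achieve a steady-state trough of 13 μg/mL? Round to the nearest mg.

τ/t½ = 38/14 ≈ 2.7143, so f = (1/2)^(38/14) ≈ 0.152377.
Cmin,ss = (D/Vd)·f/(1−f), so D = Cmin,ss·Vd·(1−f)/f.
D = 13 × 212 × (1−f)/f ≈ 13 × 212 × 5.56267 ≈ 15330.72 mg.

15331 mg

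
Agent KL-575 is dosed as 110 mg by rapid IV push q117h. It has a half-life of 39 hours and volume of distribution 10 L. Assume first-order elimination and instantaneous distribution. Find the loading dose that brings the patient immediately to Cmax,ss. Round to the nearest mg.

126 mg

f = (1/2)^(117/39) ≈ 0.125000; accumulation ratio R = 1/(1−f) ≈ 1.14286.
Loading dose to hit Cmax,ss on first dose: D_load = D_maint·R ≈ 110 × 1.14286 ≈ 125.71 mg.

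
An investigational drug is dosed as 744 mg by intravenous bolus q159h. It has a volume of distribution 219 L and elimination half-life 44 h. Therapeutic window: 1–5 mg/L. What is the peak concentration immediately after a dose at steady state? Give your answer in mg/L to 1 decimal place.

k = ln2/t½ = ln2/44 ≈ 0.015753 h⁻¹; fraction remaining f = e^(−kτ) = e^(−0.015753×159) ≈ 0.0817.
Accumulation ratio R = 1/(1 − f) ≈ 1/0.9183 ≈ 1.0890.
Single-dose peak C₀ = D/Vd = 744/219 ≈ 3.397 mg/L.
Cmax,ss = C₀/(1 − f) ≈ 3.397/0.9183 ≈ 3.699 mg/L.
Peak 3.7 mg/L vs MTC 5 mg/L: below toxic threshold.

3.7 mg/L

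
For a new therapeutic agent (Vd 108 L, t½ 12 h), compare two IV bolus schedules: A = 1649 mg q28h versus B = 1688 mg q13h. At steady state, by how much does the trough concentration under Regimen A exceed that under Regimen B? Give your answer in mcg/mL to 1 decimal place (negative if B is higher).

Regimen A: f = (1/2)^(28/12) ≈ 0.1984; Cmin,ss = (1649/108)·f/(1−f) ≈ 3.779 mcg/mL.
Regimen B: f = (1/2)^(13/12) ≈ 0.4719; Cmin,ss = (1688/108)·f/(1−f) ≈ 13.966 mcg/mL.
Difference ≈ 3.779 − 13.966 ≈ -10.187 mcg/mL.

-10.2 mcg/mL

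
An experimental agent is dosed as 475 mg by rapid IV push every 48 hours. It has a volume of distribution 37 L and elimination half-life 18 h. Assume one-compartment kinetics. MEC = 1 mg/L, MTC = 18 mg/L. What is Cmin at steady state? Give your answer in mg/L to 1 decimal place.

2.4 mg/L

Over one 48-h interval, 48/18 ≈ 2.6667 half-lives elapse, leaving f ≈ 0.1575 of each dose.
Single-dose peak C₀ = D/Vd = 475/37 ≈ 12.838 mg/L.
Steady-state trough Cmin,ss = C₀·f/(1−f) ≈ 12.838 × 0.1575/0.8425 ≈ 2.400 mg/L.
Trough 2.4 mg/L vs MEC 1 mg/L: adequate.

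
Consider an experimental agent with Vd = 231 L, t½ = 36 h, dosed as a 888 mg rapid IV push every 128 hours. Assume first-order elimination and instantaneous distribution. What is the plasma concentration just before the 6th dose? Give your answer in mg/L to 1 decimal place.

f = (1/2)^(τ/t½) = (1/2)^(128/36) ≈ 0.0850.
C₀ = D/Vd = 888/231 ≈ 3.844 mg/L.
Before the 6th dose, 5 doses have been given. Superposition: Cmin = C₀·(f + f² + … + f^5).
≈ 3.844 × (0.0850 + 0.0072 + 0.0006 + 0.0001 + 0.0000) ≈ 3.844 × 0.0929 ≈ 0.357 mg/L.

0.4 mg/L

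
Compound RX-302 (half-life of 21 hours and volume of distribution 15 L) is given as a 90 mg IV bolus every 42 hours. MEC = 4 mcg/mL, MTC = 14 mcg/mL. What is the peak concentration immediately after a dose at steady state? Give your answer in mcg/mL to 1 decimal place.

τ = 42 h = 2 half-lives, so f = (1/2)^2 = 0.25.
Accumulation ratio R = 1/(1 − f) = 1/0.75 = 4/3.
Single-dose peak C₀ = D/Vd = 90/15 = 6 mcg/mL.
Steady-state peak Cmax,ss = C₀·R = 6 × 4/3 ≈ 8.000 mcg/mL.
Peak 8.0 mcg/mL vs MTC 14 mcg/mL: below toxic threshold.

8.0 mcg/mL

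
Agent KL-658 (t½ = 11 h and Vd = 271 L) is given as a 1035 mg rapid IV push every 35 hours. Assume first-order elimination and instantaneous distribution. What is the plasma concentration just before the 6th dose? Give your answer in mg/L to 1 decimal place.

f = (1/2)^(τ/t½) = (1/2)^(35/11) ≈ 0.1102.
C₀ = D/Vd = 1035/271 ≈ 3.819 mg/L.
Before the 6th dose, 5 doses have been given. Superposition: Cmin = C₀·(f + f² + … + f^5).
≈ 3.819 × (0.1102 + 0.0121 + 0.0013 + 0.0001 + 0.0000) ≈ 3.819 × 0.1237 ≈ 0.472 mg/L.

0.5 mg/L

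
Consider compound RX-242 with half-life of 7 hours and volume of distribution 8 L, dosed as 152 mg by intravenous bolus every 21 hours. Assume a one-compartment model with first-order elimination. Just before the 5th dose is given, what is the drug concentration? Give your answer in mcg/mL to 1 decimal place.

2.7 mcg/mL

f = (1/2)^(τ/t½) = (1/2)^(21/7) ≈ 0.1250.
C₀ = D/Vd = 152/8 ≈ 19.000 mcg/mL.
Before the 5th dose, 4 doses have been given. Superposition: Cmin = C₀·(f + f² + … + f^4).
≈ 19.000 × (0.1250 + 0.0156 + 0.0020 + 0.0002) ≈ 19.000 × 0.1428 ≈ 2.713 mcg/mL.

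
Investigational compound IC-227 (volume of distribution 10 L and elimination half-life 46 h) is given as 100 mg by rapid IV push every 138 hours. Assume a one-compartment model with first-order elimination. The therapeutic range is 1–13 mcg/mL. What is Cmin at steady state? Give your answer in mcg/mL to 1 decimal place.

The dosing interval is 3 half-lives, so f = 2^(−3) = 0.125.
Accumulation ratio R = 1/(1 − f) = 1/0.875 = 8/7.
Single-dose peak C₀ = D/Vd = 100/10 = 10 mcg/mL.
Steady-state peak Cmax,ss = C₀·R = 10 × 8/7 ≈ 11.429 mcg/mL.
Steady-state trough Cmin,ss = Cmax,ss·f ≈ 11.429 × 0.125 ≈ 1.429 mcg/mL.
Trough 1.4 mcg/mL vs MEC 1 mcg/mL: adequate.

1.4 mcg/mL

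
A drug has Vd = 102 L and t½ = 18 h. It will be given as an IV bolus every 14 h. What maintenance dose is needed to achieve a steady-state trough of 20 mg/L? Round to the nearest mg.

1458 mg

τ/t½ = 14/18 ≈ 0.77778, so f = (1/2)^(14/18) ≈ 0.583265.
Cmin,ss = (D/Vd)·f/(1−f), so D = Cmin,ss·Vd·(1−f)/f.
D = 20 × 102 × (1−f)/f ≈ 20 × 102 × 0.71449 ≈ 1457.56 mg.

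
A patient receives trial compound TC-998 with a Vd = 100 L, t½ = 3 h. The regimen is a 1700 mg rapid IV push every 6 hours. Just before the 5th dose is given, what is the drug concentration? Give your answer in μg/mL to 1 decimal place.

f = (1/2)^(τ/t½) = (1/2)^(6/3) ≈ 0.2500.
C₀ = D/Vd = 1700/100 ≈ 17.000 μg/mL.
Before the 5th dose, 4 doses have been given. Superposition: Cmin = C₀·(f + f² + … + f^4).
≈ 17.000 × (0.2500 + 0.0625 + 0.0156 + 0.0039) ≈ 17.000 × 0.3320 ≈ 5.644 μg/mL.

5.6 μg/mL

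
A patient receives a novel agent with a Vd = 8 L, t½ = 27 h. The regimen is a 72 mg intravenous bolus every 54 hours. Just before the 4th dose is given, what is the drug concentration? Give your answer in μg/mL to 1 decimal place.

3.0 μg/mL

f = (1/2)^(τ/t½) = (1/2)^(54/27) ≈ 0.2500.
C₀ = D/Vd = 72/8 ≈ 9.000 μg/mL.
Before the 4th dose, 3 doses have been given. Superposition: Cmin = C₀·(f + f² + … + f^3).
≈ 9.000 × (0.2500 + 0.0625 + 0.0156) ≈ 9.000 × 0.3281 ≈ 2.953 μg/mL.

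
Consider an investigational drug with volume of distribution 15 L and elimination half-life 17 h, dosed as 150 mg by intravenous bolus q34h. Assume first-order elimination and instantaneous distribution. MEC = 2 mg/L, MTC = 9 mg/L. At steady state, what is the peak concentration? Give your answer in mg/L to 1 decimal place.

13.3 mg/L

τ = 34 h = 2 half-lives, so f = (1/2)^2 = 0.25.
Accumulation ratio R = 1/(1 − f) = 1/0.75 = 4/3.
Single-dose peak C₀ = D/Vd = 150/15 = 10 mg/L.
Steady-state peak Cmax,ss = C₀·R = 10 × 4/3 ≈ 13.333 mg/L.
Peak 13.3 mg/L vs MTC 9 mg/L: exceeds toxic threshold.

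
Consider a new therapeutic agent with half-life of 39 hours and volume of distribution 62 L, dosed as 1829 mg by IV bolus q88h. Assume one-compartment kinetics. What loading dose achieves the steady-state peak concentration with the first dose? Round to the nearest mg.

f = (1/2)^(88/39) ≈ 0.209292; accumulation ratio R = 1/(1−f) ≈ 1.26469.
Loading dose to hit Cmax,ss on first dose: D_load = D_maint·R ≈ 1829 × 1.26469 ≈ 2313.12 mg.

2313 mg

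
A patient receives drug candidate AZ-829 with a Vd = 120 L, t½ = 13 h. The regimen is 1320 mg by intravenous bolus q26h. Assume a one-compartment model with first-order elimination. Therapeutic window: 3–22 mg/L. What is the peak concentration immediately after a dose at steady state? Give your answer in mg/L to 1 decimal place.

τ = 26 h = 2 half-lives, so f = (1/2)^2 = 0.25.
At steady state, R = 1/(1 − 0.25) = 4/3.
Single-dose peak C₀ = D/Vd = 1320/120 = 11 mg/L.
Steady-state peak Cmax,ss = C₀·R = 11 × 4/3 ≈ 14.667 mg/L.
Peak 14.7 mg/L vs MTC 22 mg/L: below toxic threshold.

14.7 mg/L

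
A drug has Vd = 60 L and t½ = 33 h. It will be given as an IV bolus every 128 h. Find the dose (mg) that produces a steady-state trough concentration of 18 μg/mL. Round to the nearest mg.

τ/t½ = 128/33 ≈ 3.8788, so f = (1/2)^(128/33) ≈ 0.067978.
Cmin,ss = (D/Vd)·f/(1−f), so D = Cmin,ss·Vd·(1−f)/f.
D = 18 × 60 × (1−f)/f ≈ 18 × 60 × 13.71064 ≈ 14807.49 mg.

14807 mg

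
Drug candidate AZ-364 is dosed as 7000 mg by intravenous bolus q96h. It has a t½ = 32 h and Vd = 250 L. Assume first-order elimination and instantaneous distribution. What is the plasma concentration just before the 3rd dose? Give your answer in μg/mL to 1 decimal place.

f = (1/2)^(τ/t½) = (1/2)^(96/32) ≈ 0.1250.
C₀ = D/Vd = 7000/250 ≈ 28.000 μg/mL.
Before the 3rd dose, 2 doses have been given. Superposition: Cmin = C₀·(f + f²).
≈ 28.000 × (0.1250 + 0.0156) ≈ 28.000 × 0.1406 ≈ 3.937 μg/mL.

3.9 μg/mL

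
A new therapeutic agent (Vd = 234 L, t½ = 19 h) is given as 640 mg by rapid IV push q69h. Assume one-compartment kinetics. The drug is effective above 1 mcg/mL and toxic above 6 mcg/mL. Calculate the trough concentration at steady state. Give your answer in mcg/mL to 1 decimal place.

0.2 mcg/mL

τ/t½ = 69/19 ≈ 3.6316, so fraction remaining f = (1/2)^(69/19) ≈ 0.0807.
Single-dose peak C₀ = D/Vd = 640/234 ≈ 2.735 mcg/mL.
Steady-state trough Cmin,ss = C₀·f/(1−f) ≈ 2.735 × 0.0807/0.9193 ≈ 0.240 mcg/mL.
Trough 0.2 mcg/mL vs MEC 1 mcg/mL: subtherapeutic.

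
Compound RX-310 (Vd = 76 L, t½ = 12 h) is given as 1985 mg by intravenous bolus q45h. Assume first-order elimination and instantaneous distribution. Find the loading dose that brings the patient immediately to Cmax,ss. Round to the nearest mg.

2144 mg

f = (1/2)^(45/12) ≈ 0.074325; accumulation ratio R = 1/(1−f) ≈ 1.08029.
Loading dose to hit Cmax,ss on first dose: D_load = D_maint·R ≈ 1985 × 1.08029 ≈ 2144.38 mg.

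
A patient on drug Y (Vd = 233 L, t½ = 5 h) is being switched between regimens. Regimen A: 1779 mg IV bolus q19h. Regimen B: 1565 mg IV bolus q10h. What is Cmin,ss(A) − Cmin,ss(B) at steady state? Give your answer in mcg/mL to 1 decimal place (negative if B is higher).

Regimen A: f = (1/2)^(19/5) ≈ 0.0718; Cmin,ss = (1779/233)·f/(1−f) ≈ 0.591 mcg/mL.
Regimen B: f = (1/2)^(10/5) ≈ 0.2500; Cmin,ss = (1565/233)·f/(1−f) ≈ 2.239 mcg/mL.
Difference ≈ 0.591 − 2.239 ≈ -1.648 mcg/mL.

-1.6 mcg/mL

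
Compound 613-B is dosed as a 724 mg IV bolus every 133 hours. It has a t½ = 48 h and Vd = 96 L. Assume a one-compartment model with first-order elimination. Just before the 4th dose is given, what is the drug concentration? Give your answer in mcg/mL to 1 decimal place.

f = (1/2)^(τ/t½) = (1/2)^(133/48) ≈ 0.1465.
C₀ = D/Vd = 724/96 ≈ 7.542 mcg/mL.
Before the 4th dose, 3 doses have been given. Superposition: Cmin = C₀·(f + f² + … + f^3).
≈ 7.542 × (0.1465 + 0.0215 + 0.0031) ≈ 7.542 × 0.1711 ≈ 1.290 mcg/mL.

1.3 mcg/mL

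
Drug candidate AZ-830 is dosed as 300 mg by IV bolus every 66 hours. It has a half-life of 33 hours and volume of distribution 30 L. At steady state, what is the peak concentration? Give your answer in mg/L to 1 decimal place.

The dosing interval is 2 half-lives, so f = 2^(−2) = 0.25.
Accumulation ratio R = 1/(1 − f) = 1/0.75 = 4/3.
Single-dose peak C₀ = D/Vd = 300/30 = 10 mg/L.
Steady-state peak Cmax,ss = C₀·R = 10 × 4/3 ≈ 13.333 mg/L.

13.3 mg/L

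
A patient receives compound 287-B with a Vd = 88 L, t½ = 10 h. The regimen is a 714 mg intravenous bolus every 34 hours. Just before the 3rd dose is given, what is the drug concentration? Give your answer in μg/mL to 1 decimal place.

f = (1/2)^(τ/t½) = (1/2)^(34/10) ≈ 0.0947.
C₀ = D/Vd = 714/88 ≈ 8.114 μg/mL.
Before the 3rd dose, 2 doses have been given. Superposition: Cmin = C₀·(f + f²).
≈ 8.114 × (0.0947 + 0.0090) ≈ 8.114 × 0.1037 ≈ 0.841 μg/mL.

0.8 μg/mL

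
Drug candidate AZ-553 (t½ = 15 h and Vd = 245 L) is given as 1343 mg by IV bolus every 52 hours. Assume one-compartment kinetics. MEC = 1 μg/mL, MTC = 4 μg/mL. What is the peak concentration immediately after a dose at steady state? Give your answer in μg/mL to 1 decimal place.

k = ln2/t½ = ln2/15 ≈ 0.046210 h⁻¹; fraction remaining f = e^(−kτ) = e^(−0.046210×52) ≈ 0.0905.
Accumulation ratio R = 1/(1 − f) ≈ 1/0.9095 ≈ 1.0995.
Single-dose peak C₀ = D/Vd = 1343/245 ≈ 5.482 μg/mL.
Cmax,ss = C₀/(1 − f) ≈ 5.482/0.9095 ≈ 6.027 μg/mL.
Peak 6.0 μg/mL vs MTC 4 μg/mL: exceeds toxic threshold.

6.0 μg/mL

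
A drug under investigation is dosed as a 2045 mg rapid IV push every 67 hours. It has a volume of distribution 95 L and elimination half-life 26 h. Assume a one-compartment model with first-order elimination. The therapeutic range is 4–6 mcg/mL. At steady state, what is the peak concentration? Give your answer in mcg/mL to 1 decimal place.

25.9 mcg/mL

k = ln2/t½ = ln2/26 ≈ 0.026660 h⁻¹; fraction remaining f = e^(−kτ) = e^(−0.026660×67) ≈ 0.1676.
Accumulation ratio R = 1/(1 − f) ≈ 1/0.8324 ≈ 1.2013.
Single-dose peak C₀ = D/Vd = 2045/95 ≈ 21.526 mcg/mL.
Cmax,ss = C₀/(1 − f) ≈ 21.526/0.8324 ≈ 25.860 mcg/mL.
Peak 25.9 mcg/mL vs MTC 6 mcg/mL: exceeds toxic threshold.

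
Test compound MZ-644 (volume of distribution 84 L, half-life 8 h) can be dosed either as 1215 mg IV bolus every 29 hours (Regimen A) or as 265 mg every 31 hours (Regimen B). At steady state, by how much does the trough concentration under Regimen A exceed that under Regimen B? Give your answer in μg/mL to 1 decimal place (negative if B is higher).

Regimen A: f = (1/2)^(29/8) ≈ 0.0811; Cmin,ss = (1215/84)·f/(1−f) ≈ 1.277 μg/mL.
Regimen B: f = (1/2)^(31/8) ≈ 0.0682; Cmin,ss = (265/84)·f/(1−f) ≈ 0.231 μg/mL.
Difference ≈ 1.277 − 0.231 ≈ 1.046 μg/mL.

1.0 μg/mL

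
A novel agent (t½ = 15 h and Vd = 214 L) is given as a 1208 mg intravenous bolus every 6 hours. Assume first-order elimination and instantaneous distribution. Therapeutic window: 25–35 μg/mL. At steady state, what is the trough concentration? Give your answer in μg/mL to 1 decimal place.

k = ln2/t½ = ln2/15 ≈ 0.046210 h⁻¹; fraction remaining f = e^(−kτ) = e^(−0.046210×6) ≈ 0.7579.
At steady state, accumulation factor R = 1/(1 − e^(−kτ)) ≈ 4.1305.
Each bolus raises the concentration by D/Vd = 1208/214 ≈ 5.645 μg/mL.
Cmax,ss = C₀/(1 − f) ≈ 5.645/0.2421 ≈ 23.317 μg/mL.
One interval later, Cmin,ss = Cmax,ss·e^(−kτ) ≈ 23.317 × 0.7579 ≈ 17.672 μg/mL.
Trough 17.7 μg/mL vs MEC 25 μg/mL: subtherapeutic.

17.7 μg/mL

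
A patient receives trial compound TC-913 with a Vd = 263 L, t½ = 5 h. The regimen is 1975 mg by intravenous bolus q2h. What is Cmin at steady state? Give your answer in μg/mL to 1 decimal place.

τ/t½ = 2/5 ≈ 0.4, so fraction remaining f = (1/2)^(2/5) ≈ 0.7579.
Accumulation ratio R = 1/(1 − f) ≈ 1/0.2421 ≈ 4.1305.
Each bolus raises the concentration by D/Vd = 1975/263 ≈ 7.510 μg/mL.
Steady-state peak Cmax,ss = C₀·R ≈ 7.510 × 4.1305 ≈ 31.020 μg/mL.
Steady-state trough Cmin,ss = Cmax,ss·f ≈ 31.020 × 0.7579 ≈ 23.510 μg/mL.

23.5 μg/mL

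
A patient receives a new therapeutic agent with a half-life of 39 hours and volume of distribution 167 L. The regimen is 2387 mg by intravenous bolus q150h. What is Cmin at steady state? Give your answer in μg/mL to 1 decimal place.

τ/t½ = 150/39 ≈ 3.8462, so fraction remaining f = (1/2)^(150/39) ≈ 0.0695.
Each bolus raises the concentration by D/Vd = 2387/167 ≈ 14.293 μg/mL.
Steady-state trough Cmin,ss = C₀·f/(1−f) ≈ 14.293 × 0.0695/0.9305 ≈ 1.068 μg/mL.

1.1 μg/mL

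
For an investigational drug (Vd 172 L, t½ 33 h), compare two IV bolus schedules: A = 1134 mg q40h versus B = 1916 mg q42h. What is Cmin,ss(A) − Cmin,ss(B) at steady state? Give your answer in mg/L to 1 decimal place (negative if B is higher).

Regimen A: f = (1/2)^(40/33) ≈ 0.4316; Cmin,ss = (1134/172)·f/(1−f) ≈ 5.006 mg/L.
Regimen B: f = (1/2)^(42/33) ≈ 0.4139; Cmin,ss = (1916/172)·f/(1−f) ≈ 7.867 mg/L.
Difference ≈ 5.006 − 7.867 ≈ -2.861 mg/L.

-2.9 mg/L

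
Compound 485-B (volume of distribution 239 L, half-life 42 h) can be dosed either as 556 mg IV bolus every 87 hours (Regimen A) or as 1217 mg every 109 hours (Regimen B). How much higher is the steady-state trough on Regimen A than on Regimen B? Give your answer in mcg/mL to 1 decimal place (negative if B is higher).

Regimen A: f = (1/2)^(87/42) ≈ 0.2379; Cmin,ss = (556/239)·f/(1−f) ≈ 0.726 mcg/mL.
Regimen B: f = (1/2)^(109/42) ≈ 0.1655; Cmin,ss = (1217/239)·f/(1−f) ≈ 1.010 mcg/mL.
Difference ≈ 0.726 − 1.010 ≈ -0.284 mcg/mL.

-0.3 mcg/mL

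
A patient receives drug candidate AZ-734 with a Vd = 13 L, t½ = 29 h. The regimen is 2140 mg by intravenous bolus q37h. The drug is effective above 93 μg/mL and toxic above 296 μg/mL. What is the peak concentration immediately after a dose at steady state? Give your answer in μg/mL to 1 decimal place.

τ/t½ = 37/29 ≈ 1.2759, so fraction remaining f = (1/2)^(37/29) ≈ 0.4130.
At steady state, accumulation factor R = 1/(1 − e^(−kτ)) ≈ 1.7036.
Single-dose peak C₀ = D/Vd = 2140/13 ≈ 164.615 μg/mL.
Steady-state peak Cmax,ss = C₀·R ≈ 164.615 × 1.7036 ≈ 280.438 μg/mL.
Peak 280.4 μg/mL vs MTC 296 μg/mL: below toxic threshold.

280.4 μg/mL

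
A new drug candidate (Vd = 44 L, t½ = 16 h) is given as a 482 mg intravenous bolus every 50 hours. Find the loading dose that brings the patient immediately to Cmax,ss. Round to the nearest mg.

f = (1/2)^(50/16) ≈ 0.114626; accumulation ratio R = 1/(1−f) ≈ 1.12947.
Loading dose to hit Cmax,ss on first dose: D_load = D_maint·R ≈ 482 × 1.12947 ≈ 544.40 mg.

544 mg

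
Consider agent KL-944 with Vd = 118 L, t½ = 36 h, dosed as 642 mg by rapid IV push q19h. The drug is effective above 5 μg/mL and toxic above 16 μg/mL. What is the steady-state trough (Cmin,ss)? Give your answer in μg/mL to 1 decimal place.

12.3 μg/mL

Over one 19-h interval, 19/36 ≈ 0.52778 half-lives elapse, leaving f ≈ 0.6936 of each dose.
At steady state, accumulation factor R = 1/(1 − e^(−kτ)) ≈ 3.2637.
Each bolus raises the concentration by D/Vd = 642/118 ≈ 5.441 μg/mL.
Cmax,ss = C₀/(1 − f) ≈ 5.441/0.3064 ≈ 17.758 μg/mL.
Steady-state trough Cmin,ss = Cmax,ss·f ≈ 17.758 × 0.6936 ≈ 12.317 μg/mL.
Trough 12.3 μg/mL vs MEC 5 μg/mL: adequate.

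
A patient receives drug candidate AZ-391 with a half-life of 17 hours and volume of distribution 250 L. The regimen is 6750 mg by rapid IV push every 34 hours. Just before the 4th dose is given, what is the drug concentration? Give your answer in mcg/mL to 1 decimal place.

f = (1/2)^(τ/t½) = (1/2)^(34/17) ≈ 0.2500.
C₀ = D/Vd = 6750/250 ≈ 27.000 mcg/mL.
Before the 4th dose, 3 doses have been given. Superposition: Cmin = C₀·(f + f² + … + f^3).
≈ 27.000 × (0.2500 + 0.0625 + 0.0156) ≈ 27.000 × 0.3281 ≈ 8.859 mcg/mL.

8.9 mcg/mL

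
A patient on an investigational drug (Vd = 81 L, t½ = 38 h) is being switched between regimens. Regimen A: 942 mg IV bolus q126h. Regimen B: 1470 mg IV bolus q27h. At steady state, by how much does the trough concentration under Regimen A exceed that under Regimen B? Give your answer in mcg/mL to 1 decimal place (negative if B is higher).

-27.2 mcg/mL

Regimen A: f = (1/2)^(126/38) ≈ 0.1004; Cmin,ss = (942/81)·f/(1−f) ≈ 1.298 mcg/mL.
Regimen B: f = (1/2)^(27/38) ≈ 0.6111; Cmin,ss = (1470/81)·f/(1−f) ≈ 28.517 mcg/mL.
Difference ≈ 1.298 − 28.517 ≈ -27.219 mcg/mL.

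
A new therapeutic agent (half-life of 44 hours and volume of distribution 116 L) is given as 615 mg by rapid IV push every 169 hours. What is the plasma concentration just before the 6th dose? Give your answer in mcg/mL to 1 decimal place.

f = (1/2)^(τ/t½) = (1/2)^(169/44) ≈ 0.0698.
C₀ = D/Vd = 615/116 ≈ 5.302 mcg/mL.
Before the 6th dose, 5 doses have been given. Superposition: Cmin = C₀·(f + f² + … + f^5).
≈ 5.302 × (0.0698 + 0.0049 + 0.0003 + 0.0000 + 0.0000) ≈ 5.302 × 0.0750 ≈ 0.398 mcg/mL.

0.4 mcg/mL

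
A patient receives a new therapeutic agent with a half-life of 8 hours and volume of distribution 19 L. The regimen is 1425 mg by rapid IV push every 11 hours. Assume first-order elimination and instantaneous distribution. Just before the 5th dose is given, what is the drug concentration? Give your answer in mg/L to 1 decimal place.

46.0 mg/L

f = (1/2)^(τ/t½) = (1/2)^(11/8) ≈ 0.3856.
C₀ = D/Vd = 1425/19 ≈ 75.000 mg/L.
Before the 5th dose, 4 doses have been given. Superposition: Cmin = C₀·(f + f² + … + f^4).
≈ 75.000 × (0.3856 + 0.1487 + 0.0573 + 0.0221) ≈ 75.000 × 0.6137 ≈ 46.028 mg/L.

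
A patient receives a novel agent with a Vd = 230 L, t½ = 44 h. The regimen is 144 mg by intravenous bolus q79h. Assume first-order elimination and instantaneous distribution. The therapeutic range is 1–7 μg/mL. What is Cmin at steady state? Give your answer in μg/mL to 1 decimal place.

0.3 μg/mL

k = ln2/t½ = ln2/44 ≈ 0.015753 h⁻¹; fraction remaining f = e^(−kτ) = e^(−0.015753×79) ≈ 0.2881.
Each bolus raises the concentration by D/Vd = 144/230 ≈ 0.626 μg/mL.
Steady-state trough Cmin,ss = C₀·f/(1−f) ≈ 0.626 × 0.2881/0.7119 ≈ 0.253 μg/mL.
Trough 0.3 μg/mL vs MEC 1 μg/mL: subtherapeutic.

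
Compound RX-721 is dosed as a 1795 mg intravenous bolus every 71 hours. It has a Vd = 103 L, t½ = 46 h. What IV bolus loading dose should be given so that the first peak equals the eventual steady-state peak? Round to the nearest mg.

2732 mg

f = (1/2)^(71/46) ≈ 0.343057; accumulation ratio R = 1/(1−f) ≈ 1.52220.
Loading dose to hit Cmax,ss on first dose: D_load = D_maint·R ≈ 1795 × 1.52220 ≈ 2732.35 mg.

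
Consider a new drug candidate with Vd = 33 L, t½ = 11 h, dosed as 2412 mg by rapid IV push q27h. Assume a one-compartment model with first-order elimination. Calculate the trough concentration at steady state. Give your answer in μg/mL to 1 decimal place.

16.3 μg/mL

k = ln2/t½ = ln2/11 ≈ 0.063013 h⁻¹; fraction remaining f = e^(−kτ) = e^(−0.063013×27) ≈ 0.1824.
At steady state, accumulation factor R = 1/(1 − e^(−kτ)) ≈ 1.2231.
Single-dose peak C₀ = D/Vd = 2412/33 ≈ 73.091 μg/mL.
Cmax,ss = C₀/(1 − f) ≈ 73.091/0.8176 ≈ 89.397 μg/mL.
Steady-state trough Cmin,ss = Cmax,ss·f ≈ 89.397 × 0.1824 ≈ 16.306 μg/mL.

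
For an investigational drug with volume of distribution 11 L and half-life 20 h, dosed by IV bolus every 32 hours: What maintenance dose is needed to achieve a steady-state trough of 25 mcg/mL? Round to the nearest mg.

559 mg

τ/t½ = 32/20 ≈ 1.6, so f = (1/2)^(32/20) ≈ 0.329877.
Cmin,ss = (D/Vd)·f/(1−f), so D = Cmin,ss·Vd·(1−f)/f.
D = 25 × 11 × (1−f)/f ≈ 25 × 11 × 2.03143 ≈ 558.64 mg.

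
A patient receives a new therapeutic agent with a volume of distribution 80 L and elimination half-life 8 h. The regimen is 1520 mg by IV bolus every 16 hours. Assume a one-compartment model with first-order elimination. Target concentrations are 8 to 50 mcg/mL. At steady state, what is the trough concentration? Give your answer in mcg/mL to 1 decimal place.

τ = 16 h = 2 half-lives, so f = (1/2)^2 = 0.25.
At steady state, R = 1/(1 − 0.25) = 4/3.
Single-dose peak C₀ = D/Vd = 1520/80 = 19 mcg/mL.
Steady-state peak Cmax,ss = C₀·R = 19 × 4/3 ≈ 25.333 mcg/mL.
Steady-state trough Cmin,ss = Cmax,ss·f ≈ 25.333 × 0.25 ≈ 6.333 mcg/mL.
Trough 6.3 mcg/mL vs MEC 8 mcg/mL: subtherapeutic.

6.3 mcg/mL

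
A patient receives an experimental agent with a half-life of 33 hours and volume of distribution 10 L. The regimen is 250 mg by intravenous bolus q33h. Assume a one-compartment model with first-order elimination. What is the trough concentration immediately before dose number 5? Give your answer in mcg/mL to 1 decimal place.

f = (1/2)^(τ/t½) = (1/2)^(33/33) ≈ 0.5000.
C₀ = D/Vd = 250/10 ≈ 25.000 mcg/mL.
Before the 5th dose, 4 doses have been given. Superposition: Cmin = C₀·(f + f² + … + f^4).
≈ 25.000 × (0.5000 + 0.2500 + 0.1250 + 0.0625) ≈ 25.000 × 0.9375 ≈ 23.438 mcg/mL.

23.4 mcg/mL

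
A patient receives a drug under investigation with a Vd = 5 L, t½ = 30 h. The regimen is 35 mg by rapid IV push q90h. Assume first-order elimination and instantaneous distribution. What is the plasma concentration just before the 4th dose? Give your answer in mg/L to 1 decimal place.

f = (1/2)^(τ/t½) = (1/2)^(90/30) ≈ 0.1250.
C₀ = D/Vd = 35/5 ≈ 7.000 mg/L.
Before the 4th dose, 3 doses have been given. Superposition: Cmin = C₀·(f + f² + … + f^3).
≈ 7.000 × (0.1250 + 0.0156 + 0.0020) ≈ 7.000 × 0.1426 ≈ 0.998 mg/L.

1.0 mg/L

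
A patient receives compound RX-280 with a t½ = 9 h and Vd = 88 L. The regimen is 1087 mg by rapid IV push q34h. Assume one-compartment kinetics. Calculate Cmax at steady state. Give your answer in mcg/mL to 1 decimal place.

k = ln2/t½ = ln2/9 ≈ 0.077016 h⁻¹; fraction remaining f = e^(−kτ) = e^(−0.077016×34) ≈ 0.0729.
At steady state, accumulation factor R = 1/(1 − e^(−kτ)) ≈ 1.0786.
Each bolus raises the concentration by D/Vd = 1087/88 ≈ 12.352 mcg/mL.
Cmax,ss = C₀/(1 − f) ≈ 12.352/0.9271 ≈ 13.323 mcg/mL.

13.3 mcg/mL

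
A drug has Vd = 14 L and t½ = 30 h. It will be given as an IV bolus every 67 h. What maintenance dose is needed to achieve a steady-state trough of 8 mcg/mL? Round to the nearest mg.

τ/t½ = 67/30 ≈ 2.2333, so f = (1/2)^(67/30) ≈ 0.212667.
Cmin,ss = (D/Vd)·f/(1−f), so D = Cmin,ss·Vd·(1−f)/f.
D = 8 × 14 × (1−f)/f ≈ 8 × 14 × 3.70219 ≈ 414.65 mg.

415 mg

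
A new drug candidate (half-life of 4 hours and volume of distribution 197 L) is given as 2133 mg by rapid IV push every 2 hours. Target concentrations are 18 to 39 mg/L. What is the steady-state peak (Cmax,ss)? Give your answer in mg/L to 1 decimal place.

Over one 2-h interval, 2/4 ≈ 0.5 half-lives elapse, leaving f ≈ 0.7071 of each dose.
At steady state, accumulation factor R = 1/(1 − e^(−kτ)) ≈ 3.4141.
Single-dose peak C₀ = D/Vd = 2133/197 ≈ 10.827 mg/L.
Steady-state peak Cmax,ss = C₀·R ≈ 10.827 × 3.4141 ≈ 36.964 mg/L.
Peak 37.0 mg/L vs MTC 39 mg/L: below toxic threshold.

37.0 mg/L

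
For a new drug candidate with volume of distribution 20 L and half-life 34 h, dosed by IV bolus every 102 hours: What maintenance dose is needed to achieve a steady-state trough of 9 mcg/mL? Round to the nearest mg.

1260 mg

τ/t½ = 102/34 ≈ 3, so f = (1/2)^(102/34) ≈ 0.125000.
Cmin,ss = (D/Vd)·f/(1−f), so D = Cmin,ss·Vd·(1−f)/f.
D = 9 × 20 × (1−f)/f ≈ 9 × 20 × 7.00000 ≈ 1260.00 mg.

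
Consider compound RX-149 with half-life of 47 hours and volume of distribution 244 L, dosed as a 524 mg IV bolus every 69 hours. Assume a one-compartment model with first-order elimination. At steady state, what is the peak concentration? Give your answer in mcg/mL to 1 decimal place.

3.4 mcg/mL

τ/t½ = 69/47 ≈ 1.4681, so fraction remaining f = (1/2)^(69/47) ≈ 0.3615.
At steady state, accumulation factor R = 1/(1 − e^(−kτ)) ≈ 1.5662.
Single-dose peak C₀ = D/Vd = 524/244 ≈ 2.148 mcg/mL.
Steady-state peak Cmax,ss = C₀·R ≈ 2.148 × 1.5662 ≈ 3.364 mcg/mL.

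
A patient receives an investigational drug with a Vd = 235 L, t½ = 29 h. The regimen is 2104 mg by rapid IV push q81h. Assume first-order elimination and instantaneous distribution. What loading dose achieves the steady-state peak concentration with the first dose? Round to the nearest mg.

2459 mg

f = (1/2)^(81/29) ≈ 0.144275; accumulation ratio R = 1/(1−f) ≈ 1.16860.
Loading dose to hit Cmax,ss on first dose: D_load = D_maint·R ≈ 2104 × 1.16860 ≈ 2458.73 mg.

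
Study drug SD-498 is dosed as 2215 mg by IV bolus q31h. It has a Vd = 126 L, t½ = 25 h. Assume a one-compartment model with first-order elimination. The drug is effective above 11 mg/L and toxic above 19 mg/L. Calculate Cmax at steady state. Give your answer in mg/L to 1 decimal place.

30.5 mg/L

Over one 31-h interval, 31/25 ≈ 1.24 half-lives elapse, leaving f ≈ 0.4234 of each dose.
Accumulation ratio R = 1/(1 − f) ≈ 1/0.5766 ≈ 1.7343.
Single-dose peak C₀ = D/Vd = 2215/126 ≈ 17.579 mg/L.
Steady-state peak Cmax,ss = C₀·R ≈ 17.579 × 1.7343 ≈ 30.487 mg/L.
Peak 30.5 mg/L vs MTC 19 mg/L: exceeds toxic threshold.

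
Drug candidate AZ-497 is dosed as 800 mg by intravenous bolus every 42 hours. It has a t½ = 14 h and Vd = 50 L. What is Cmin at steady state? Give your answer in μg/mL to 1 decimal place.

2.3 μg/mL

τ = 42 h = 3 half-lives, so f = (1/2)^3 = 0.125.
Accumulation ratio R = 1/(1 − f) = 1/0.875 = 8/7.
Single-dose peak C₀ = D/Vd = 800/50 = 16 μg/mL.
Steady-state peak Cmax,ss = C₀·R = 16 × 8/7 ≈ 18.286 μg/mL.
Steady-state trough Cmin,ss = Cmax,ss·f ≈ 18.286 × 0.125 ≈ 2.286 μg/mL.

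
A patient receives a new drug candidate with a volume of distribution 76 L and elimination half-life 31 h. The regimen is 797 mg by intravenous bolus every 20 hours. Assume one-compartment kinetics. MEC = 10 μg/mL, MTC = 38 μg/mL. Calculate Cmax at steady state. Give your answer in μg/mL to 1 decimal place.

τ/t½ = 20/31 ≈ 0.64516, so fraction remaining f = (1/2)^(20/31) ≈ 0.6394.
At steady state, accumulation factor R = 1/(1 − e^(−kτ)) ≈ 2.7732.
Each bolus raises the concentration by D/Vd = 797/76 ≈ 10.487 μg/mL.
Steady-state peak Cmax,ss = C₀·R ≈ 10.487 × 2.7732 ≈ 29.083 μg/mL.
Peak 29.1 μg/mL vs MTC 38 μg/mL: below toxic threshold.

29.1 μg/mL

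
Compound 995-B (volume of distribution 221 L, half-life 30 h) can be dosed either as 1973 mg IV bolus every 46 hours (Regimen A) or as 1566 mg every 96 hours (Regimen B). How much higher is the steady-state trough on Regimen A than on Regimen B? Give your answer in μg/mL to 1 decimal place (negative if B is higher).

Regimen A: f = (1/2)^(46/30) ≈ 0.3455; Cmin,ss = (1973/221)·f/(1−f) ≈ 4.713 μg/mL.
Regimen B: f = (1/2)^(96/30) ≈ 0.1088; Cmin,ss = (1566/221)·f/(1−f) ≈ 0.865 μg/mL.
Difference ≈ 4.713 − 0.865 ≈ 3.848 μg/mL.

3.8 μg/mL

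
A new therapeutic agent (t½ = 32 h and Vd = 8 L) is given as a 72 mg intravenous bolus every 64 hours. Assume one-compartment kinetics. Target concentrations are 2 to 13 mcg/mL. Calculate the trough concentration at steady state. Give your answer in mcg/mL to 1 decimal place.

3.0 mcg/mL

τ = 64 h = 2 half-lives, so f = (1/2)^2 = 0.25.
Accumulation ratio R = 1/(1 − f) = 1/0.75 = 4/3.
Single-dose peak C₀ = D/Vd = 72/8 = 9 mcg/mL.
Steady-state peak Cmax,ss = C₀·R = 9 × 4/3 ≈ 12.000 mcg/mL.
Steady-state trough Cmin,ss = Cmax,ss·f ≈ 12.000 × 0.25 ≈ 3.000 mcg/mL.
Trough 3.0 mcg/mL vs MEC 2 mcg/mL: adequate.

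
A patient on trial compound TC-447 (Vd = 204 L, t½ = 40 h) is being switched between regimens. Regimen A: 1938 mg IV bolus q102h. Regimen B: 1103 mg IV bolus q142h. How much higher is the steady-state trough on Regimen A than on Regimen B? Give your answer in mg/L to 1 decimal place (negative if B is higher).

Regimen A: f = (1/2)^(102/40) ≈ 0.1708; Cmin,ss = (1938/204)·f/(1−f) ≈ 1.957 mg/L.
Regimen B: f = (1/2)^(142/40) ≈ 0.0854; Cmin,ss = (1103/204)·f/(1−f) ≈ 0.505 mg/L.
Difference ≈ 1.957 − 0.505 ≈ 1.452 mg/L.

1.5 mg/L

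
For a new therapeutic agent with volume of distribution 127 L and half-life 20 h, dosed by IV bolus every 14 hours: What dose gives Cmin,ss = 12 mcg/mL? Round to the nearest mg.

952 mg

τ/t½ = 14/20 ≈ 0.7, so f = (1/2)^(14/20) ≈ 0.615572.
Cmin,ss = (D/Vd)·f/(1−f), so D = Cmin,ss·Vd·(1−f)/f.
D = 12 × 127 × (1−f)/f ≈ 12 × 127 × 0.62451 ≈ 951.75 mg.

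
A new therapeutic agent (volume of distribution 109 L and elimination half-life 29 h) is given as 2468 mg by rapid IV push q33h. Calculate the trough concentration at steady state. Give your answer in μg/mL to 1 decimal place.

τ/t½ = 33/29 ≈ 1.1379, so fraction remaining f = (1/2)^(33/29) ≈ 0.4544.
Accumulation ratio R = 1/(1 − f) ≈ 1/0.5456 ≈ 1.8328.
Each bolus raises the concentration by D/Vd = 2468/109 ≈ 22.642 μg/mL.
Steady-state peak Cmax,ss = C₀·R ≈ 22.642 × 1.8328 ≈ 41.498 μg/mL.
Steady-state trough Cmin,ss = Cmax,ss·f ≈ 41.498 × 0.4544 ≈ 18.857 μg/mL.

18.9 μg/mL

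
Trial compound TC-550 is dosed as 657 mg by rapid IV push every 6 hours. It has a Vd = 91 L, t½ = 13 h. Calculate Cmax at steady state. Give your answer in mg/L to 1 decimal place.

26.4 mg/L

Over one 6-h interval, 6/13 ≈ 0.46154 half-lives elapse, leaving f ≈ 0.7262 of each dose.
At steady state, accumulation factor R = 1/(1 − e^(−kτ)) ≈ 3.6523.
Each bolus raises the concentration by D/Vd = 657/91 ≈ 7.220 mg/L.
Cmax,ss = C₀/(1 − f) ≈ 7.220/0.2738 ≈ 26.370 mg/L.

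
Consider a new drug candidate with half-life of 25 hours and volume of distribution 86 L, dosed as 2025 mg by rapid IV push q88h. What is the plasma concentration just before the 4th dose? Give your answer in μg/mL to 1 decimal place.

2.2 μg/mL

f = (1/2)^(τ/t½) = (1/2)^(88/25) ≈ 0.0872.
C₀ = D/Vd = 2025/86 ≈ 23.547 μg/mL.
Before the 4th dose, 3 doses have been given. Superposition: Cmin = C₀·(f + f² + … + f^3).
≈ 23.547 × (0.0872 + 0.0076 + 0.0007) ≈ 23.547 × 0.0955 ≈ 2.249 μg/mL.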